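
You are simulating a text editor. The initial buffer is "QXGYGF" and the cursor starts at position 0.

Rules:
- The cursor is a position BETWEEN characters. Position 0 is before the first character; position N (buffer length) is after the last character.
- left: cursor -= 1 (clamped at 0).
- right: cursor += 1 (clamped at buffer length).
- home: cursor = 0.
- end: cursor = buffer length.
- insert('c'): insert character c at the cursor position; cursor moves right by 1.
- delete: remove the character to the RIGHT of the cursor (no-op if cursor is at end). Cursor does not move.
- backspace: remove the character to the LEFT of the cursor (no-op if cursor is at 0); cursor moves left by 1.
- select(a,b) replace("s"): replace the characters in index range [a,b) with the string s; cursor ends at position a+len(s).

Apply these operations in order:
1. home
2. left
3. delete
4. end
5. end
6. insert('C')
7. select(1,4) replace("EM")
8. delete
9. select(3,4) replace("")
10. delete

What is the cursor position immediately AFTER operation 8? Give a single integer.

After op 1 (home): buf='QXGYGF' cursor=0
After op 2 (left): buf='QXGYGF' cursor=0
After op 3 (delete): buf='XGYGF' cursor=0
After op 4 (end): buf='XGYGF' cursor=5
After op 5 (end): buf='XGYGF' cursor=5
After op 6 (insert('C')): buf='XGYGFC' cursor=6
After op 7 (select(1,4) replace("EM")): buf='XEMFC' cursor=3
After op 8 (delete): buf='XEMC' cursor=3

Answer: 3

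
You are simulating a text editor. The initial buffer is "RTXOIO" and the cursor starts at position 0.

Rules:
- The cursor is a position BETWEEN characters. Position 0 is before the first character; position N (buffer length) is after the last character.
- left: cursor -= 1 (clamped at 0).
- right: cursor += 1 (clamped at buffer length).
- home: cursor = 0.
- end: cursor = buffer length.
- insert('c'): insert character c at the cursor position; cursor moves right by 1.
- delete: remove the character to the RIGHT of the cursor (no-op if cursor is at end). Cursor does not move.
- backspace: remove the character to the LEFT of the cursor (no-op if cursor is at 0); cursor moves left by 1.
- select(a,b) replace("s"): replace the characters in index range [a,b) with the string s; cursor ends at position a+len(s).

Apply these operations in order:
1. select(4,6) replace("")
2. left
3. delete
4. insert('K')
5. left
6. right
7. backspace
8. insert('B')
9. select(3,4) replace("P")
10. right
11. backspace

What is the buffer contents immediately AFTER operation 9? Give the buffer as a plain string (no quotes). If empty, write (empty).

After op 1 (select(4,6) replace("")): buf='RTXO' cursor=4
After op 2 (left): buf='RTXO' cursor=3
After op 3 (delete): buf='RTX' cursor=3
After op 4 (insert('K')): buf='RTXK' cursor=4
After op 5 (left): buf='RTXK' cursor=3
After op 6 (right): buf='RTXK' cursor=4
After op 7 (backspace): buf='RTX' cursor=3
After op 8 (insert('B')): buf='RTXB' cursor=4
After op 9 (select(3,4) replace("P")): buf='RTXP' cursor=4

Answer: RTXP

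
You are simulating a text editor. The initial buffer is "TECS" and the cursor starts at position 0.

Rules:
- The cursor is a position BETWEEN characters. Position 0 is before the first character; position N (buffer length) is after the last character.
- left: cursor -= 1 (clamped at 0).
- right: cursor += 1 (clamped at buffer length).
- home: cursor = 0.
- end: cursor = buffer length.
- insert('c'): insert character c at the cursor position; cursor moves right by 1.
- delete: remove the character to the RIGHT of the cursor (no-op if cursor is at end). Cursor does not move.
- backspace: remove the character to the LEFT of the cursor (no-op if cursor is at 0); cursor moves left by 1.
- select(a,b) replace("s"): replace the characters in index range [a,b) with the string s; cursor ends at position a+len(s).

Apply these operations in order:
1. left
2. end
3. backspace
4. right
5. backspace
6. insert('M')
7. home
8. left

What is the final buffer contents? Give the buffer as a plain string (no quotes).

After op 1 (left): buf='TECS' cursor=0
After op 2 (end): buf='TECS' cursor=4
After op 3 (backspace): buf='TEC' cursor=3
After op 4 (right): buf='TEC' cursor=3
After op 5 (backspace): buf='TE' cursor=2
After op 6 (insert('M')): buf='TEM' cursor=3
After op 7 (home): buf='TEM' cursor=0
After op 8 (left): buf='TEM' cursor=0

Answer: TEM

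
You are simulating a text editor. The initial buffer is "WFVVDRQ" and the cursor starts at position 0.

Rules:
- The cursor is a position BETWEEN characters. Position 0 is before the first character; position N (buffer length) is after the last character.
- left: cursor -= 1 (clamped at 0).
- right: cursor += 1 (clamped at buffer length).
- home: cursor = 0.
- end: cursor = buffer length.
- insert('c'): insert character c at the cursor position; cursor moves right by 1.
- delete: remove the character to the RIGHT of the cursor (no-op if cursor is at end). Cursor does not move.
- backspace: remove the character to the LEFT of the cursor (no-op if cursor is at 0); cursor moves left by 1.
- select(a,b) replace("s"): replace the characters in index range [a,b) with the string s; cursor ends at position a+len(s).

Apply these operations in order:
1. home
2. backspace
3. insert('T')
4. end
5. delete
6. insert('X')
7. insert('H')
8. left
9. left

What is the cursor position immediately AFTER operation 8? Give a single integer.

Answer: 9

Derivation:
After op 1 (home): buf='WFVVDRQ' cursor=0
After op 2 (backspace): buf='WFVVDRQ' cursor=0
After op 3 (insert('T')): buf='TWFVVDRQ' cursor=1
After op 4 (end): buf='TWFVVDRQ' cursor=8
After op 5 (delete): buf='TWFVVDRQ' cursor=8
After op 6 (insert('X')): buf='TWFVVDRQX' cursor=9
After op 7 (insert('H')): buf='TWFVVDRQXH' cursor=10
After op 8 (left): buf='TWFVVDRQXH' cursor=9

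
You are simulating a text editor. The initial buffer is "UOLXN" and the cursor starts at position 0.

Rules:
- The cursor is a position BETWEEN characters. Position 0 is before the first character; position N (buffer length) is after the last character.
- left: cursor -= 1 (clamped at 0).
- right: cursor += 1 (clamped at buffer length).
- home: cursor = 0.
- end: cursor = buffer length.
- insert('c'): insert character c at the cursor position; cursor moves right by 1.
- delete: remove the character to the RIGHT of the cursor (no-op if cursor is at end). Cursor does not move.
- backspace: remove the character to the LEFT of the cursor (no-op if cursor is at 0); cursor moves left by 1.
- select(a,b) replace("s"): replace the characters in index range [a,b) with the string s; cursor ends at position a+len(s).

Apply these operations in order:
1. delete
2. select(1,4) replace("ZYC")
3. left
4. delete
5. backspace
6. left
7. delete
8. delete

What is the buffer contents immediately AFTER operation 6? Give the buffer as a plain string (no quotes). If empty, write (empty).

Answer: OZ

Derivation:
After op 1 (delete): buf='OLXN' cursor=0
After op 2 (select(1,4) replace("ZYC")): buf='OZYC' cursor=4
After op 3 (left): buf='OZYC' cursor=3
After op 4 (delete): buf='OZY' cursor=3
After op 5 (backspace): buf='OZ' cursor=2
After op 6 (left): buf='OZ' cursor=1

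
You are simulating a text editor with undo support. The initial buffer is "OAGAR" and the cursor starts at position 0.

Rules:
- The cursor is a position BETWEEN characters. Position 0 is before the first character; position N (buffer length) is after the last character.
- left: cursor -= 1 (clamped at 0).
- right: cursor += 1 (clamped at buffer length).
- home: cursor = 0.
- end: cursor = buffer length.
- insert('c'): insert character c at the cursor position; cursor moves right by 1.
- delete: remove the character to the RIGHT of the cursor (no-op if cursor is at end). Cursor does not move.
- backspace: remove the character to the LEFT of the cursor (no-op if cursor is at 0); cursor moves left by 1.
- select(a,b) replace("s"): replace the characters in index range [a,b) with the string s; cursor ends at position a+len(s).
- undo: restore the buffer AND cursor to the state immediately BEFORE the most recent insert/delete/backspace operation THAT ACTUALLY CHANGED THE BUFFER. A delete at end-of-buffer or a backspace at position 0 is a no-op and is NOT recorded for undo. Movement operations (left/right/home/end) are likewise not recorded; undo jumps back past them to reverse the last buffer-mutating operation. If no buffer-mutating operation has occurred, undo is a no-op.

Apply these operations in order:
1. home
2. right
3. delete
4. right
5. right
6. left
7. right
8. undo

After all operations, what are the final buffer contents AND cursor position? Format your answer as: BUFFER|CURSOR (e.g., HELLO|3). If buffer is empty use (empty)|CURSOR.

After op 1 (home): buf='OAGAR' cursor=0
After op 2 (right): buf='OAGAR' cursor=1
After op 3 (delete): buf='OGAR' cursor=1
After op 4 (right): buf='OGAR' cursor=2
After op 5 (right): buf='OGAR' cursor=3
After op 6 (left): buf='OGAR' cursor=2
After op 7 (right): buf='OGAR' cursor=3
After op 8 (undo): buf='OAGAR' cursor=1

Answer: OAGAR|1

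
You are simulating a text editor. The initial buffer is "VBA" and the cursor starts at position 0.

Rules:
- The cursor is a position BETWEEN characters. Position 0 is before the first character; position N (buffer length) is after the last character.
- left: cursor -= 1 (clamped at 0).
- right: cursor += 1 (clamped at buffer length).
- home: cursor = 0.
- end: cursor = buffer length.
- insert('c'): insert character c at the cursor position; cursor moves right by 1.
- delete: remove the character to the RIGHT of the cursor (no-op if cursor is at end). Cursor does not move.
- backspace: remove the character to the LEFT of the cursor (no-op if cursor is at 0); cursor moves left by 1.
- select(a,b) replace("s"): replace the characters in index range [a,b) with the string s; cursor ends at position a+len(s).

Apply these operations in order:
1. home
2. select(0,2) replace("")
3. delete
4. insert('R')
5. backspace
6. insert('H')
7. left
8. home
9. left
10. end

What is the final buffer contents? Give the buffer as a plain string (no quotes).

After op 1 (home): buf='VBA' cursor=0
After op 2 (select(0,2) replace("")): buf='A' cursor=0
After op 3 (delete): buf='(empty)' cursor=0
After op 4 (insert('R')): buf='R' cursor=1
After op 5 (backspace): buf='(empty)' cursor=0
After op 6 (insert('H')): buf='H' cursor=1
After op 7 (left): buf='H' cursor=0
After op 8 (home): buf='H' cursor=0
After op 9 (left): buf='H' cursor=0
After op 10 (end): buf='H' cursor=1

Answer: H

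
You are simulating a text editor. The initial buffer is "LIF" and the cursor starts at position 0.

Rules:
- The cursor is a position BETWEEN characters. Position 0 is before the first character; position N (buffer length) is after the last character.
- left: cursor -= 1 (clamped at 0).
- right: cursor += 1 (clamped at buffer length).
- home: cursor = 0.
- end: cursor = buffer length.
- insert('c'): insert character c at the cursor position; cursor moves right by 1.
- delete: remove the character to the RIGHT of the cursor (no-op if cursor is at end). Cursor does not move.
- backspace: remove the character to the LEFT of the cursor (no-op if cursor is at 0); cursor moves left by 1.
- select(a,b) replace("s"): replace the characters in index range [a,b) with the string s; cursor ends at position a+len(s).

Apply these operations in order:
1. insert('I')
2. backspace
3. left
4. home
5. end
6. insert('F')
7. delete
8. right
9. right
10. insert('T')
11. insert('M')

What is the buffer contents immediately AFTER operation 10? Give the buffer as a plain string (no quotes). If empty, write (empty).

After op 1 (insert('I')): buf='ILIF' cursor=1
After op 2 (backspace): buf='LIF' cursor=0
After op 3 (left): buf='LIF' cursor=0
After op 4 (home): buf='LIF' cursor=0
After op 5 (end): buf='LIF' cursor=3
After op 6 (insert('F')): buf='LIFF' cursor=4
After op 7 (delete): buf='LIFF' cursor=4
After op 8 (right): buf='LIFF' cursor=4
After op 9 (right): buf='LIFF' cursor=4
After op 10 (insert('T')): buf='LIFFT' cursor=5

Answer: LIFFT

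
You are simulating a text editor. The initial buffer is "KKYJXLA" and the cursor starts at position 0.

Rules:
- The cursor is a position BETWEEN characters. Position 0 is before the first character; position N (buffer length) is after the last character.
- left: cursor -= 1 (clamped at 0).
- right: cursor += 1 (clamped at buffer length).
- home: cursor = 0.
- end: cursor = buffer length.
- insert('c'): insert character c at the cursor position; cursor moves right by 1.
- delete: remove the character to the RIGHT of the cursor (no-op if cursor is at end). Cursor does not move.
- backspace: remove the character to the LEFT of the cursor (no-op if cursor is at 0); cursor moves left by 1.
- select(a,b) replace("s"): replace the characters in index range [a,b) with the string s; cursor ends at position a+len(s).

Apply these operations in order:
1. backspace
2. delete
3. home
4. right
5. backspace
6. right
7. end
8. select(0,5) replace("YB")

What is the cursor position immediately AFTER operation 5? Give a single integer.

After op 1 (backspace): buf='KKYJXLA' cursor=0
After op 2 (delete): buf='KYJXLA' cursor=0
After op 3 (home): buf='KYJXLA' cursor=0
After op 4 (right): buf='KYJXLA' cursor=1
After op 5 (backspace): buf='YJXLA' cursor=0

Answer: 0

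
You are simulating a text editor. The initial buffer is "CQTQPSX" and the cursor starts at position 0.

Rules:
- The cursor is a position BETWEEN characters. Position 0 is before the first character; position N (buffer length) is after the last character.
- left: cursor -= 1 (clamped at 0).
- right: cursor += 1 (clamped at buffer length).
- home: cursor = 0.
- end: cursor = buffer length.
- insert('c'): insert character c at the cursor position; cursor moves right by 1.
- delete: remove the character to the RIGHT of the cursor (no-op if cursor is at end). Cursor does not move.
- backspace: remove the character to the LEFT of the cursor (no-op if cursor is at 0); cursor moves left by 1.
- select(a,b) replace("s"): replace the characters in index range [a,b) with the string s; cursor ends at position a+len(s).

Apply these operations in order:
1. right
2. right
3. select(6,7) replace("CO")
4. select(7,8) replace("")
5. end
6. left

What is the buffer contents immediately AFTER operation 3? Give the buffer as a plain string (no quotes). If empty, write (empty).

Answer: CQTQPSCO

Derivation:
After op 1 (right): buf='CQTQPSX' cursor=1
After op 2 (right): buf='CQTQPSX' cursor=2
After op 3 (select(6,7) replace("CO")): buf='CQTQPSCO' cursor=8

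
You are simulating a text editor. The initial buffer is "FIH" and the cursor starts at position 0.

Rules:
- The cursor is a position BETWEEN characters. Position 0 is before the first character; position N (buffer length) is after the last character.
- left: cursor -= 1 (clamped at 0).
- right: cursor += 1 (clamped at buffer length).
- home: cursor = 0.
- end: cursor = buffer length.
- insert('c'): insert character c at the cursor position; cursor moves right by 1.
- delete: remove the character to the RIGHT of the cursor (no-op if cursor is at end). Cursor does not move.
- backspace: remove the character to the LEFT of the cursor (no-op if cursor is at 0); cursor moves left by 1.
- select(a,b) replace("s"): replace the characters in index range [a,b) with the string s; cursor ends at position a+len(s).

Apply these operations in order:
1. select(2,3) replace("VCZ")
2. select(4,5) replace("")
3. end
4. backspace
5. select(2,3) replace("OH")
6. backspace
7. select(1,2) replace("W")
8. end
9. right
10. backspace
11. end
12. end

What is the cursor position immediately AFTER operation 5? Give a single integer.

Answer: 4

Derivation:
After op 1 (select(2,3) replace("VCZ")): buf='FIVCZ' cursor=5
After op 2 (select(4,5) replace("")): buf='FIVC' cursor=4
After op 3 (end): buf='FIVC' cursor=4
After op 4 (backspace): buf='FIV' cursor=3
After op 5 (select(2,3) replace("OH")): buf='FIOH' cursor=4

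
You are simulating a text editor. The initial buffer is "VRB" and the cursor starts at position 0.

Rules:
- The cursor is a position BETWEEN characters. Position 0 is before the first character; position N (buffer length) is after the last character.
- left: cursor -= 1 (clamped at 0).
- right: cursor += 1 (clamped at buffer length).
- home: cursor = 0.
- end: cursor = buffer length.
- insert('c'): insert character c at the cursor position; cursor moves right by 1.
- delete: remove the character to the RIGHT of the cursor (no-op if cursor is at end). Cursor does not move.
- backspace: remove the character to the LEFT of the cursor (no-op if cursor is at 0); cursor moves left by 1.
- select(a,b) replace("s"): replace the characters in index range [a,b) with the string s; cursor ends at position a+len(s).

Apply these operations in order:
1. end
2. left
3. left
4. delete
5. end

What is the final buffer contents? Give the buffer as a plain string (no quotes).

Answer: VB

Derivation:
After op 1 (end): buf='VRB' cursor=3
After op 2 (left): buf='VRB' cursor=2
After op 3 (left): buf='VRB' cursor=1
After op 4 (delete): buf='VB' cursor=1
After op 5 (end): buf='VB' cursor=2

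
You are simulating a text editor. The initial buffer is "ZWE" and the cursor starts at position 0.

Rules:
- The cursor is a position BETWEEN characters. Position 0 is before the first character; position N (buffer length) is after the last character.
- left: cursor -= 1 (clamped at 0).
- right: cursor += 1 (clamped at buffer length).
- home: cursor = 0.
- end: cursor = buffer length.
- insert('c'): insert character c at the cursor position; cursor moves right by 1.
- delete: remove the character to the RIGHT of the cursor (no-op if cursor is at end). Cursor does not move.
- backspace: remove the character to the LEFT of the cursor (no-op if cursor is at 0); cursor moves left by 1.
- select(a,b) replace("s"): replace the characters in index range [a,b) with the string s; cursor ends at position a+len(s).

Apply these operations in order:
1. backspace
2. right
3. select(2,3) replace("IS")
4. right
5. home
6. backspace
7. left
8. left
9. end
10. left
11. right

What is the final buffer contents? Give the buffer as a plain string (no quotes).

After op 1 (backspace): buf='ZWE' cursor=0
After op 2 (right): buf='ZWE' cursor=1
After op 3 (select(2,3) replace("IS")): buf='ZWIS' cursor=4
After op 4 (right): buf='ZWIS' cursor=4
After op 5 (home): buf='ZWIS' cursor=0
After op 6 (backspace): buf='ZWIS' cursor=0
After op 7 (left): buf='ZWIS' cursor=0
After op 8 (left): buf='ZWIS' cursor=0
After op 9 (end): buf='ZWIS' cursor=4
After op 10 (left): buf='ZWIS' cursor=3
After op 11 (right): buf='ZWIS' cursor=4

Answer: ZWIS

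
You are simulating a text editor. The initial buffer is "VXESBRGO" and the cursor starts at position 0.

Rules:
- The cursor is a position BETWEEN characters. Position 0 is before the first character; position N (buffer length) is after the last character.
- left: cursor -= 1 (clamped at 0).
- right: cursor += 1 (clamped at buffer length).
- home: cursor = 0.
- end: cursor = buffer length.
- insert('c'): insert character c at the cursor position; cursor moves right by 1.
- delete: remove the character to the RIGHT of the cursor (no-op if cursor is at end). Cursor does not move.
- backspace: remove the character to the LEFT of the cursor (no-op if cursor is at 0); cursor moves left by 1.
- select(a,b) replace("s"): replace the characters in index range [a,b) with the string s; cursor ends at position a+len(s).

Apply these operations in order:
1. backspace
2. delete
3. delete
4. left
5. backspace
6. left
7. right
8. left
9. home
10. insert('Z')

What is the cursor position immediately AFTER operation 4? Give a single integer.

After op 1 (backspace): buf='VXESBRGO' cursor=0
After op 2 (delete): buf='XESBRGO' cursor=0
After op 3 (delete): buf='ESBRGO' cursor=0
After op 4 (left): buf='ESBRGO' cursor=0

Answer: 0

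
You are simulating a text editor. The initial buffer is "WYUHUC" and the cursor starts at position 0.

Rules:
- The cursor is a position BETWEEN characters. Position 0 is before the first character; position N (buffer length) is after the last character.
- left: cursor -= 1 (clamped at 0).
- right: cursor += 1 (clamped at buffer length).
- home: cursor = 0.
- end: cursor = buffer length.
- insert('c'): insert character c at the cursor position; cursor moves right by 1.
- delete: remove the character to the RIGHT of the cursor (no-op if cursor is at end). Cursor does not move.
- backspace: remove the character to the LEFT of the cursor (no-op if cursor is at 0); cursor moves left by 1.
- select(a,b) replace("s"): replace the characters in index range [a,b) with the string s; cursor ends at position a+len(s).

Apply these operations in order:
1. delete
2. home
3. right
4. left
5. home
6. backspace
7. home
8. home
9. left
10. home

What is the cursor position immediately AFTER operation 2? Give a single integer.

After op 1 (delete): buf='YUHUC' cursor=0
After op 2 (home): buf='YUHUC' cursor=0

Answer: 0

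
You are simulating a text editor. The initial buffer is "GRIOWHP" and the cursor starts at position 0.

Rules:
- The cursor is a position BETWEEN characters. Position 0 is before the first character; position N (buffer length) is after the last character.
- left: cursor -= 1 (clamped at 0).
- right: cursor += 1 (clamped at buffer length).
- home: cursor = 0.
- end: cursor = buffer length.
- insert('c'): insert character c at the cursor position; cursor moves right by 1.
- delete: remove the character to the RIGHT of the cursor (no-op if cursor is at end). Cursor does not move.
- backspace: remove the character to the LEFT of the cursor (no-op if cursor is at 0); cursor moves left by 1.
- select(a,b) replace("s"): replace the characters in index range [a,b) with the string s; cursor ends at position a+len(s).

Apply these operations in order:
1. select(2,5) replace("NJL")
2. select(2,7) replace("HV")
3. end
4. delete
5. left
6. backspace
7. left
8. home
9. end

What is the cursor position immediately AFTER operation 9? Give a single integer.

Answer: 3

Derivation:
After op 1 (select(2,5) replace("NJL")): buf='GRNJLHP' cursor=5
After op 2 (select(2,7) replace("HV")): buf='GRHV' cursor=4
After op 3 (end): buf='GRHV' cursor=4
After op 4 (delete): buf='GRHV' cursor=4
After op 5 (left): buf='GRHV' cursor=3
After op 6 (backspace): buf='GRV' cursor=2
After op 7 (left): buf='GRV' cursor=1
After op 8 (home): buf='GRV' cursor=0
After op 9 (end): buf='GRV' cursor=3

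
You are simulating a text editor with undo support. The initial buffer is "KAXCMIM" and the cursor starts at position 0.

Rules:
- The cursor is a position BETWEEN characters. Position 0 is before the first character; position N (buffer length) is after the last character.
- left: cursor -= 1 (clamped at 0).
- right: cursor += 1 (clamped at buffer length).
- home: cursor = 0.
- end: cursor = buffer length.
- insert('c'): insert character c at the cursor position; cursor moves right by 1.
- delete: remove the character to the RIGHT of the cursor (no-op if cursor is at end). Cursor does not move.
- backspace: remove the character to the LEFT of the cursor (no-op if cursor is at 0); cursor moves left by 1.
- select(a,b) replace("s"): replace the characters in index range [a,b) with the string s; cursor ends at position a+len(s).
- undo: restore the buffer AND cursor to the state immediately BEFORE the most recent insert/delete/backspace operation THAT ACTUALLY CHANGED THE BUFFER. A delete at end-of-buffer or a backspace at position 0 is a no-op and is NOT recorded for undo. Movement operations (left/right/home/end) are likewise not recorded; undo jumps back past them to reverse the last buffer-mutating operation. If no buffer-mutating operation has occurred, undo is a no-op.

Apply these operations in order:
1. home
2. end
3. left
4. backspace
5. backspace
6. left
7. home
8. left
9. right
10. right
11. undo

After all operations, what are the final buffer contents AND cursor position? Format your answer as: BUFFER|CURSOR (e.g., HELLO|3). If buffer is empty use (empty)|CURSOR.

Answer: KAXCMM|5

Derivation:
After op 1 (home): buf='KAXCMIM' cursor=0
After op 2 (end): buf='KAXCMIM' cursor=7
After op 3 (left): buf='KAXCMIM' cursor=6
After op 4 (backspace): buf='KAXCMM' cursor=5
After op 5 (backspace): buf='KAXCM' cursor=4
After op 6 (left): buf='KAXCM' cursor=3
After op 7 (home): buf='KAXCM' cursor=0
After op 8 (left): buf='KAXCM' cursor=0
After op 9 (right): buf='KAXCM' cursor=1
After op 10 (right): buf='KAXCM' cursor=2
After op 11 (undo): buf='KAXCMM' cursor=5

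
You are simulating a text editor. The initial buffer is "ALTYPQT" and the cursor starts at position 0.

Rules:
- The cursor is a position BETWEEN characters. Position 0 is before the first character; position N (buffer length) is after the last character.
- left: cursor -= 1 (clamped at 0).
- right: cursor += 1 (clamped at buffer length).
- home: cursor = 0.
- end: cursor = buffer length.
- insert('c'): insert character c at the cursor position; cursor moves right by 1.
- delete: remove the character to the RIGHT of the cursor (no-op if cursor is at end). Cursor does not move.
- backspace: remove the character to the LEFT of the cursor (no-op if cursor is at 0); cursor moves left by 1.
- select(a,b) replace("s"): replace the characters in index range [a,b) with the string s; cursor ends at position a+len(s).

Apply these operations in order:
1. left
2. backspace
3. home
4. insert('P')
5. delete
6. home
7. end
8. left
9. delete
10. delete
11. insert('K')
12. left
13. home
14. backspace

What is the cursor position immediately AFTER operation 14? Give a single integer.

After op 1 (left): buf='ALTYPQT' cursor=0
After op 2 (backspace): buf='ALTYPQT' cursor=0
After op 3 (home): buf='ALTYPQT' cursor=0
After op 4 (insert('P')): buf='PALTYPQT' cursor=1
After op 5 (delete): buf='PLTYPQT' cursor=1
After op 6 (home): buf='PLTYPQT' cursor=0
After op 7 (end): buf='PLTYPQT' cursor=7
After op 8 (left): buf='PLTYPQT' cursor=6
After op 9 (delete): buf='PLTYPQ' cursor=6
After op 10 (delete): buf='PLTYPQ' cursor=6
After op 11 (insert('K')): buf='PLTYPQK' cursor=7
After op 12 (left): buf='PLTYPQK' cursor=6
After op 13 (home): buf='PLTYPQK' cursor=0
After op 14 (backspace): buf='PLTYPQK' cursor=0

Answer: 0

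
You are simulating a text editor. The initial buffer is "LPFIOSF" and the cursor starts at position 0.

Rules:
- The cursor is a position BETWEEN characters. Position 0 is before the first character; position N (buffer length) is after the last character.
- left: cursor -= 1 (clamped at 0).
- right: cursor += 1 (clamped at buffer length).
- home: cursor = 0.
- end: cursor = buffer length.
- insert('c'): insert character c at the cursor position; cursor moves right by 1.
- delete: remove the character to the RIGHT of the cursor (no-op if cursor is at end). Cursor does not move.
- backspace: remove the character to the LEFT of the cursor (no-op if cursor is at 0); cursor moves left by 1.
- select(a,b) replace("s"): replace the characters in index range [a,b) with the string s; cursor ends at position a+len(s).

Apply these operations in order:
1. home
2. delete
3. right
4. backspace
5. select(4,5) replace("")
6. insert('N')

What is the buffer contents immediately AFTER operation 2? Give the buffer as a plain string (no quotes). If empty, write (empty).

After op 1 (home): buf='LPFIOSF' cursor=0
After op 2 (delete): buf='PFIOSF' cursor=0

Answer: PFIOSF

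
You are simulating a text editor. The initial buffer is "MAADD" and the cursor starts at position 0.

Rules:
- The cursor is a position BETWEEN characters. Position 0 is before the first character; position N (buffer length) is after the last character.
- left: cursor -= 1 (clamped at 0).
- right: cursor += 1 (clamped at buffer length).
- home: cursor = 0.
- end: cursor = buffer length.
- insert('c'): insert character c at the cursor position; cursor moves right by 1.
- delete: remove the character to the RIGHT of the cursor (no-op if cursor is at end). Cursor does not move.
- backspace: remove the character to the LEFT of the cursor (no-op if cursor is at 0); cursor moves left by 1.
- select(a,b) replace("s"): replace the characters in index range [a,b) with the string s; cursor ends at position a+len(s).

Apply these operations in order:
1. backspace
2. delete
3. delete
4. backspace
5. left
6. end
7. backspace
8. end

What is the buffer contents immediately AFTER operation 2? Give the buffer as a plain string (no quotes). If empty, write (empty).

Answer: AADD

Derivation:
After op 1 (backspace): buf='MAADD' cursor=0
After op 2 (delete): buf='AADD' cursor=0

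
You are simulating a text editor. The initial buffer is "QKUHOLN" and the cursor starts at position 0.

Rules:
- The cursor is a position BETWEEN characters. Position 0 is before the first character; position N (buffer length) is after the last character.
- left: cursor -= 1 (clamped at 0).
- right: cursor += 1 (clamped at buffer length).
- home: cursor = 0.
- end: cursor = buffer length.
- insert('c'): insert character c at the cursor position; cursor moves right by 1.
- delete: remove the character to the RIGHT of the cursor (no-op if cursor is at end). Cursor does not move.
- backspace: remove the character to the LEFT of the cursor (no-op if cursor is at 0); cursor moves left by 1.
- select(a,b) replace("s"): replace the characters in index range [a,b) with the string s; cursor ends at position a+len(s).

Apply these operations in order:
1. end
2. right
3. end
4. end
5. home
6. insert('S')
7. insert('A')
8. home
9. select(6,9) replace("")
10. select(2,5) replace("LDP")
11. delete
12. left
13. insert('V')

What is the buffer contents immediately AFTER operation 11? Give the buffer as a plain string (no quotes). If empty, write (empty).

Answer: SALDP

Derivation:
After op 1 (end): buf='QKUHOLN' cursor=7
After op 2 (right): buf='QKUHOLN' cursor=7
After op 3 (end): buf='QKUHOLN' cursor=7
After op 4 (end): buf='QKUHOLN' cursor=7
After op 5 (home): buf='QKUHOLN' cursor=0
After op 6 (insert('S')): buf='SQKUHOLN' cursor=1
After op 7 (insert('A')): buf='SAQKUHOLN' cursor=2
After op 8 (home): buf='SAQKUHOLN' cursor=0
After op 9 (select(6,9) replace("")): buf='SAQKUH' cursor=6
After op 10 (select(2,5) replace("LDP")): buf='SALDPH' cursor=5
After op 11 (delete): buf='SALDP' cursor=5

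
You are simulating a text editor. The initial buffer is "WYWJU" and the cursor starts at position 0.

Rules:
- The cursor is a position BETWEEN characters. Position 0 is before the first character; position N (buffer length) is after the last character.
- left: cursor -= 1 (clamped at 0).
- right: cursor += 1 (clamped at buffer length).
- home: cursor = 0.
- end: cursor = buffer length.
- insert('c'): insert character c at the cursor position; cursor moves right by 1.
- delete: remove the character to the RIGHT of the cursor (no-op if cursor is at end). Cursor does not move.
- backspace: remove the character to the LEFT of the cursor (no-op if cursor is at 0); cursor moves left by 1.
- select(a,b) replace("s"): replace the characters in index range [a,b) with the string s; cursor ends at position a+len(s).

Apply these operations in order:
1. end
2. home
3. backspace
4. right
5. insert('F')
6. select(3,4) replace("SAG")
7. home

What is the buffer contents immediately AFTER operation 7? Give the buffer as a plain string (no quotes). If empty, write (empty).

Answer: WFYSAGJU

Derivation:
After op 1 (end): buf='WYWJU' cursor=5
After op 2 (home): buf='WYWJU' cursor=0
After op 3 (backspace): buf='WYWJU' cursor=0
After op 4 (right): buf='WYWJU' cursor=1
After op 5 (insert('F')): buf='WFYWJU' cursor=2
After op 6 (select(3,4) replace("SAG")): buf='WFYSAGJU' cursor=6
After op 7 (home): buf='WFYSAGJU' cursor=0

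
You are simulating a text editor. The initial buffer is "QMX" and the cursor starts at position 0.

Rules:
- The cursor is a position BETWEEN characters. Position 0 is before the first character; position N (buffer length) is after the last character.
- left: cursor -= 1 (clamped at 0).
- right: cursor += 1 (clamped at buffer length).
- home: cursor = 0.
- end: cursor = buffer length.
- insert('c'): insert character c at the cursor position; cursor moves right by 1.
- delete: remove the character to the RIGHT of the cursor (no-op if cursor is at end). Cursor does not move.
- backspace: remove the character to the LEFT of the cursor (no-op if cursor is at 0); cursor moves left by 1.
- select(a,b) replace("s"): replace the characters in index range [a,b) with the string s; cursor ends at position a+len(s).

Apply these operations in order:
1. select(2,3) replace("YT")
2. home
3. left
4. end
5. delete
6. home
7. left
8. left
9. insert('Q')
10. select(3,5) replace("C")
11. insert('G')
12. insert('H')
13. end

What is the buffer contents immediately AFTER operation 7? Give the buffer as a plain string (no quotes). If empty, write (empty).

After op 1 (select(2,3) replace("YT")): buf='QMYT' cursor=4
After op 2 (home): buf='QMYT' cursor=0
After op 3 (left): buf='QMYT' cursor=0
After op 4 (end): buf='QMYT' cursor=4
After op 5 (delete): buf='QMYT' cursor=4
After op 6 (home): buf='QMYT' cursor=0
After op 7 (left): buf='QMYT' cursor=0

Answer: QMYT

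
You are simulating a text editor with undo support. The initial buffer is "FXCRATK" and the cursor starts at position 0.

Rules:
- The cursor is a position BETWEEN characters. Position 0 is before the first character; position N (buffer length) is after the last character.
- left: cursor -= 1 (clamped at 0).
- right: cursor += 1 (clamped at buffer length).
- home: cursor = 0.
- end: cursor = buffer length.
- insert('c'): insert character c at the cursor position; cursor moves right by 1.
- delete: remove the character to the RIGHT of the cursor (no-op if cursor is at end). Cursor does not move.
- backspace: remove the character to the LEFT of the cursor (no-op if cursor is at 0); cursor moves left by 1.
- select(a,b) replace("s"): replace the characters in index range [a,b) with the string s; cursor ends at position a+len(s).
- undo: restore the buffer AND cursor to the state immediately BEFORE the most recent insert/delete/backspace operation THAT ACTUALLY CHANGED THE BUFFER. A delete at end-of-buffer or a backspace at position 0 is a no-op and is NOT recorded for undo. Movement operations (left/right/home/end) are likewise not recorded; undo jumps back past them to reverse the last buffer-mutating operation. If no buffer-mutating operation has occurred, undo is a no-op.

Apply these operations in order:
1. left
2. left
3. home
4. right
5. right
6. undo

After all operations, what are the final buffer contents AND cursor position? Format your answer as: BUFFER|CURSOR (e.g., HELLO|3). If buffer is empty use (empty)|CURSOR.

After op 1 (left): buf='FXCRATK' cursor=0
After op 2 (left): buf='FXCRATK' cursor=0
After op 3 (home): buf='FXCRATK' cursor=0
After op 4 (right): buf='FXCRATK' cursor=1
After op 5 (right): buf='FXCRATK' cursor=2
After op 6 (undo): buf='FXCRATK' cursor=2

Answer: FXCRATK|2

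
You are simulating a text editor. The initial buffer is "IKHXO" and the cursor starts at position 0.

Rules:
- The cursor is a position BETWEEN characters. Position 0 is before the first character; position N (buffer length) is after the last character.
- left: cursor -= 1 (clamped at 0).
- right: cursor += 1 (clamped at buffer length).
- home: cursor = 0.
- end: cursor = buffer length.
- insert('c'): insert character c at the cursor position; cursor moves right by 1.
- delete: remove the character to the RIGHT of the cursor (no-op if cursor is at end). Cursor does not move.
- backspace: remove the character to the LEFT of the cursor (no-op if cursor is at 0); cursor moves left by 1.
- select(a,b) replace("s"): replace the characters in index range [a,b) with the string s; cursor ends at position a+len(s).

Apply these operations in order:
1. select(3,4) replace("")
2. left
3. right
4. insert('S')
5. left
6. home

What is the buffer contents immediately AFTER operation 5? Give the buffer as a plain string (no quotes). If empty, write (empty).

After op 1 (select(3,4) replace("")): buf='IKHO' cursor=3
After op 2 (left): buf='IKHO' cursor=2
After op 3 (right): buf='IKHO' cursor=3
After op 4 (insert('S')): buf='IKHSO' cursor=4
After op 5 (left): buf='IKHSO' cursor=3

Answer: IKHSO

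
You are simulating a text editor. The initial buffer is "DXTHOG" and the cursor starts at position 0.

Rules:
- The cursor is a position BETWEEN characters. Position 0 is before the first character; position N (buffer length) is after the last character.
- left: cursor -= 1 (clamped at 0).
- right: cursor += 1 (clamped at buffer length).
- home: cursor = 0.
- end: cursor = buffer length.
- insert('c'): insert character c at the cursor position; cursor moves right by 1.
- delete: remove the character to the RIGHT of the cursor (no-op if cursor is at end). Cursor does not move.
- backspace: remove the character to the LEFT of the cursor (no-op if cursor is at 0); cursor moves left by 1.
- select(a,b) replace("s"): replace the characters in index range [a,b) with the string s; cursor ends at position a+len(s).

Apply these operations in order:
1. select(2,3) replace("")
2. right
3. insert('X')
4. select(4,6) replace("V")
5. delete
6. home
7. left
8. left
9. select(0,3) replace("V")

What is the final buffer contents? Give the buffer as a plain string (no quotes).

Answer: VXV

Derivation:
After op 1 (select(2,3) replace("")): buf='DXHOG' cursor=2
After op 2 (right): buf='DXHOG' cursor=3
After op 3 (insert('X')): buf='DXHXOG' cursor=4
After op 4 (select(4,6) replace("V")): buf='DXHXV' cursor=5
After op 5 (delete): buf='DXHXV' cursor=5
After op 6 (home): buf='DXHXV' cursor=0
After op 7 (left): buf='DXHXV' cursor=0
After op 8 (left): buf='DXHXV' cursor=0
After op 9 (select(0,3) replace("V")): buf='VXV' cursor=1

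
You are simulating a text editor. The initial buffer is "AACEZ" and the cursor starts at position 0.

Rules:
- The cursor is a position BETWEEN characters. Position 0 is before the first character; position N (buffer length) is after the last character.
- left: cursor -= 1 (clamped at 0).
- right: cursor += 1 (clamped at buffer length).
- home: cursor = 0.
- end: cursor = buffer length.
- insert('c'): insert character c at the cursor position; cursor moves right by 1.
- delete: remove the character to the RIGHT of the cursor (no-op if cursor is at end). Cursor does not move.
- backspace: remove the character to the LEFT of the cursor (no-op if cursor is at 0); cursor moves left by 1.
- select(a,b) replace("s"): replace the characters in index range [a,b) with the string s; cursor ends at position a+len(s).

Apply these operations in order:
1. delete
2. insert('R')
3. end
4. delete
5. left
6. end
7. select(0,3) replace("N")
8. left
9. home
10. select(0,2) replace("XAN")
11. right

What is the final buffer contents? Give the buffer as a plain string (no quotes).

After op 1 (delete): buf='ACEZ' cursor=0
After op 2 (insert('R')): buf='RACEZ' cursor=1
After op 3 (end): buf='RACEZ' cursor=5
After op 4 (delete): buf='RACEZ' cursor=5
After op 5 (left): buf='RACEZ' cursor=4
After op 6 (end): buf='RACEZ' cursor=5
After op 7 (select(0,3) replace("N")): buf='NEZ' cursor=1
After op 8 (left): buf='NEZ' cursor=0
After op 9 (home): buf='NEZ' cursor=0
After op 10 (select(0,2) replace("XAN")): buf='XANZ' cursor=3
After op 11 (right): buf='XANZ' cursor=4

Answer: XANZ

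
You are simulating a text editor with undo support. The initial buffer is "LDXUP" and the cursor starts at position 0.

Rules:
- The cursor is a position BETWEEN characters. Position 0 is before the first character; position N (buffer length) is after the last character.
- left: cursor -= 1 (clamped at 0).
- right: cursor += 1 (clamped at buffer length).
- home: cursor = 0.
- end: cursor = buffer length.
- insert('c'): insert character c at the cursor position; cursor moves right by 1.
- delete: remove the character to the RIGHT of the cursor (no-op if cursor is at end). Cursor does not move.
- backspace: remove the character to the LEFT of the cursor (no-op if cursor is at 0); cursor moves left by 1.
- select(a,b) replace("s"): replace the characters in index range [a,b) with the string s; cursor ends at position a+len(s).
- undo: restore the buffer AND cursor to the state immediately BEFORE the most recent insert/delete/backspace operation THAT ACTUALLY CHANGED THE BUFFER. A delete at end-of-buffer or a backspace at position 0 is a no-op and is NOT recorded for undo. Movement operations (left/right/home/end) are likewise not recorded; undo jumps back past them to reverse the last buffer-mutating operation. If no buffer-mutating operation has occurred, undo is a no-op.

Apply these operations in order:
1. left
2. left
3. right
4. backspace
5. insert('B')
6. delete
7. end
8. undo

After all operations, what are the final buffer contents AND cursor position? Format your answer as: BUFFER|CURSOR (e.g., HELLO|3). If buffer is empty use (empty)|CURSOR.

Answer: BDXUP|1

Derivation:
After op 1 (left): buf='LDXUP' cursor=0
After op 2 (left): buf='LDXUP' cursor=0
After op 3 (right): buf='LDXUP' cursor=1
After op 4 (backspace): buf='DXUP' cursor=0
After op 5 (insert('B')): buf='BDXUP' cursor=1
After op 6 (delete): buf='BXUP' cursor=1
After op 7 (end): buf='BXUP' cursor=4
After op 8 (undo): buf='BDXUP' cursor=1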